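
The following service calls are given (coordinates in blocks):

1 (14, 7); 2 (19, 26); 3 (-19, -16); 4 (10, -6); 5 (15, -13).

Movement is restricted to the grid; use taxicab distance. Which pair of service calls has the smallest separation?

4 and 5

Pairwise distances:
1–2: |5| + |19| = 5 + 19 = 24 blocks
1–3: |-33| + |-23| = 33 + 23 = 56 blocks
1–4: |-4| + |-13| = 4 + 13 = 17 blocks
1–5: |1| + |-20| = 1 + 20 = 21 blocks
2–3: |-38| + |-42| = 38 + 42 = 80 blocks
2–4: |-9| + |-32| = 9 + 32 = 41 blocks
2–5: |-4| + |-39| = 4 + 39 = 43 blocks
3–4: |29| + |10| = 29 + 10 = 39 blocks
3–5: |34| + |3| = 34 + 3 = 37 blocks
4–5: |5| + |-7| = 5 + 7 = 12 blocks
Closest pair: 4–5 at 12 blocks.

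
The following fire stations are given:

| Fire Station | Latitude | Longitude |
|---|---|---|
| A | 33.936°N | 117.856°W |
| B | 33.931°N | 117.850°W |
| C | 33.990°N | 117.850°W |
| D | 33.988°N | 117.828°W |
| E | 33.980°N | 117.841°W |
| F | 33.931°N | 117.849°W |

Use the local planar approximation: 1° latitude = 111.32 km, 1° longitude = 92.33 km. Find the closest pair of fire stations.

B and F

Pairwise distances:
A–B: 0.785 km
A–C: 6.037 km
A–D: 6.340 km
A–E: 5.090 km
A–F: 0.853 km
B–C: 6.568 km
B–D: 6.662 km
B–E: 5.518 km
B–F: 0.092 km
C–D: 2.043 km
C–E: 1.389 km
C–F: 6.569 km
D–E: 1.495 km
D–F: 6.635 km
E–F: 5.504 km
Closest pair: B–F at 0.092 km.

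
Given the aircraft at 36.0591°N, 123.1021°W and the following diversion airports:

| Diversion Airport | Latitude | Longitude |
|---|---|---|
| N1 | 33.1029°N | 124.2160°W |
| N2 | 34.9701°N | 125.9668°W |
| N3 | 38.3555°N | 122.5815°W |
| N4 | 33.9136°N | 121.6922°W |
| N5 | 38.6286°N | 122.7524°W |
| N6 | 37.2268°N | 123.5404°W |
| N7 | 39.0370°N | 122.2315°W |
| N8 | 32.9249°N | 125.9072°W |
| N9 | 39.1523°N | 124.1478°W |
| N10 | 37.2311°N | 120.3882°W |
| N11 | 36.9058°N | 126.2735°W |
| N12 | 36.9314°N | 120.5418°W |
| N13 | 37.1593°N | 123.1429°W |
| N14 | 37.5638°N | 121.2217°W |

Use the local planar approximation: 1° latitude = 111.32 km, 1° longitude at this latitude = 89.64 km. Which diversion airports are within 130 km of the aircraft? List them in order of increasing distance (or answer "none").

Distances from 36.0591°N, 123.1021°W:
N1: 343.8989 km
N2: 283.9685 km
N3: 259.8599 km
N4: 270.2146 km
N5: 287.7493 km
N6: 135.7962 km
N7: 340.5620 km
N8: 430.0666 km
N9: 356.8657 km
N10: 276.0505 km
N11: 299.5021 km
N12: 249.2026 km
N13: 122.5289 km
N14: 237.6331 km
Threshold 130 km: N13 (122.5289 km) is within range.

N13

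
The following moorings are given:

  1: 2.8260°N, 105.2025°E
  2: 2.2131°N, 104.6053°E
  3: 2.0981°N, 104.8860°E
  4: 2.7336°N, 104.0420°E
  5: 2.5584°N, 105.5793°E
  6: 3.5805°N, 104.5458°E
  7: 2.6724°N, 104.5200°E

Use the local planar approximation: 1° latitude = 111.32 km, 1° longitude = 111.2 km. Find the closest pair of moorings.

Pairwise distances:
1–2: 95.2112 km
1–3: 88.3431 km
1–4: 129.4569 km
1–5: 51.4103 km
1–6: 111.2975 km
1–7: 77.7963 km
2–3: 33.7371 km
2–4: 85.3283 km
2–5: 114.9275 km
2–6: 152.3627 km
2–7: 52.0017 km
3–4: 117.5289 km
3–5: 92.5701 km
3–6: 169.3014 km
3–7: 75.7866 km
4–5: 172.0567 km
4–6: 109.6661 km
4–7: 53.5884 km
5–6: 161.7211 km
5–7: 118.4758 km
6–7: 101.1304 km
Closest pair: 2–3 at 33.7371 km.

2 and 3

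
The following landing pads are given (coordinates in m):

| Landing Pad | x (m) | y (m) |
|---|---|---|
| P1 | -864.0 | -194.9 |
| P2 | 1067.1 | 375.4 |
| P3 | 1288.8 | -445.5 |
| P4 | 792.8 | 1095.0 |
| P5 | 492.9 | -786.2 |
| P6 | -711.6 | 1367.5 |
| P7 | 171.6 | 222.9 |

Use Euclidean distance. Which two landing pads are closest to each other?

Pairwise distances:
P2–P4: √((-274.3)² + (719.6)²) = √(75240.490 + 517824.160) = 770.1 m
P2–P3: √((221.7)² + (-820.9)²) = √(49150.890 + 673876.810) = 850.3 m
P3–P5: √((-795.9)² + (-340.7)²) = √(633456.810 + 116076.490) = 865.8 m
P2–P7: √((-895.5)² + (-152.5)²) = √(801920.250 + 23256.250) = 908.4 m
P5–P7: √((-321.3)² + (1009.1)²) = √(103233.690 + 1018282.810) = 1059.0 m
P4–P7: √((-621.2)² + (-872.1)²) = √(385889.440 + 760558.410) = 1070.7 m
P1–P7: √((1035.6)² + (417.8)²) = √(1072467.360 + 174556.840) = 1116.7 m
P2–P5: √((-574.2)² + (-1161.6)²) = √(329705.640 + 1349314.560) = 1295.8 m
P3–P7: √((-1117.2)² + (668.4)²) = √(1248135.840 + 446758.560) = 1301.9 m
P6–P7: √((883.2)² + (-1144.6)²) = √(780042.240 + 1310109.160) = 1445.7 m
P1–P5: √((1356.9)² + (-591.3)²) = √(1841177.610 + 349635.690) = 1480.1 m
P4–P6: √((-1504.4)² + (272.5)²) = √(2263219.360 + 74256.250) = 1528.9 m
P1–P6: √((152.4)² + (1562.4)²) = √(23225.760 + 2441093.760) = 1569.8 m
P3–P4: √((-496.0)² + (1540.5)²) = √(246016.000 + 2373140.250) = 1618.4 m
P4–P5: √((-299.9)² + (-1881.2)²) = √(89940.010 + 3538913.440) = 1905.0 m
P1–P2: √((1931.1)² + (570.3)²) = √(3729147.210 + 325242.090) = 2013.6 m
P2–P6: √((-1778.7)² + (992.1)²) = √(3163773.690 + 984262.410) = 2036.7 m
P1–P4: √((1656.8)² + (1289.9)²) = √(2744986.240 + 1663842.010) = 2099.7 m
P1–P3: √((2152.8)² + (-250.6)²) = √(4634547.840 + 62800.360) = 2167.3 m
P5–P6: √((-1204.5)² + (2153.7)²) = √(1450820.250 + 4638423.690) = 2467.6 m
P3–P6: √((-2000.4)² + (1813.0)²) = √(4001600.160 + 3286969.000) = 2699.7 m
Closest pair: P2–P4 at 770.1 m.

P2 and P4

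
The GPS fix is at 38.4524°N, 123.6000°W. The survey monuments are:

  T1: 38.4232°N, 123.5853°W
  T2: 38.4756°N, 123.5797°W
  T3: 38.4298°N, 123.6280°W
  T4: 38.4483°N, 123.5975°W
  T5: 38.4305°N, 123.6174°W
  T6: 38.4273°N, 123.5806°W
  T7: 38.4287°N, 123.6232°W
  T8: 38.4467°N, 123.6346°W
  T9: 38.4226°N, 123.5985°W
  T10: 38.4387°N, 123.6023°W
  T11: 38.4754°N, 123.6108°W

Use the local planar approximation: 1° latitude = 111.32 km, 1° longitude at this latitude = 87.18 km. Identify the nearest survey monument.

T4

Distances from 38.4524°N, 123.6000°W:
T1: √((-0.0292·111.32)² + (0.0147·87.18)²) = √(10.566036 + 1.642360) = 3.4941 km
T2: √((0.0232·111.32)² + (0.0203·87.18)²) = √(6.669947 + 3.132029) = 3.1308 km
T3: √((-0.0226·111.32)² + (-0.0280·87.18)²) = √(6.329411 + 5.958676) = 3.5054 km
T4: √((-0.0041·111.32)² + (0.0025·87.18)²) = √(0.208312 + 0.047502) = 0.5058 km
T5: √((-0.0219·111.32)² + (-0.0174·87.18)²) = √(5.943395 + 2.301083) = 2.8713 km
T6: √((-0.0251·111.32)² + (0.0194·87.18)²) = √(7.807174 + 2.860469) = 3.2661 km
T7: √((-0.0237·111.32)² + (-0.0232·87.18)²) = √(6.960542 + 4.090814) = 3.3244 km
T8: √((-0.0057·111.32)² + (-0.0346·87.18)²) = √(0.402621 + 9.098838) = 3.0824 km
T9: √((-0.0298·111.32)² + (0.0015·87.18)²) = √(11.004718 + 0.017101) = 3.3199 km
T10: √((-0.0137·111.32)² + (-0.0023·87.18)²) = √(2.325881 + 0.040206) = 1.5382 km
T11: √((0.0230·111.32)² + (-0.0108·87.18)²) = √(6.555443 + 0.886505) = 2.7280 km
Minimum: T4 at 0.5058 km.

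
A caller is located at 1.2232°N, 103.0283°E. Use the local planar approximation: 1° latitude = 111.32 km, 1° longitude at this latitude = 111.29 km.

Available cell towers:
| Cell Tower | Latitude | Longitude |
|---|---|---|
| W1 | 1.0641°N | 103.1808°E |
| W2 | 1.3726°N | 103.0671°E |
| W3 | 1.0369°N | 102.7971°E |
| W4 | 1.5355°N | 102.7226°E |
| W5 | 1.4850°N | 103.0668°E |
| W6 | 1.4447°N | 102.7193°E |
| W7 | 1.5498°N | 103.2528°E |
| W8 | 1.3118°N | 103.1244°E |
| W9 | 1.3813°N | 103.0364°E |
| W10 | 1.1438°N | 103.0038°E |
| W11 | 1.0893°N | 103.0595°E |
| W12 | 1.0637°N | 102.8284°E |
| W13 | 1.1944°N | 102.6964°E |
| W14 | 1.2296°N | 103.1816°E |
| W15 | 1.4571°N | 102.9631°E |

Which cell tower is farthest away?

Distances from 1.2232°N, 103.0283°E:
W1: √((-0.1591·111.32)² + (0.1525·111.29)²) = √(313.679946 + 288.039449) = 24.5300 km
W2: √((0.1494·111.32)² + (0.0388·111.29)²) = √(276.597080 + 18.645573) = 17.1826 km
W3: √((-0.1863·111.32)² + (-0.2312·111.29)²) = √(430.102637 + 662.045662) = 33.0477 km
W4: √((0.3123·111.32)² + (-0.3057·111.29)²) = √(1208.621634 + 1157.452460) = 48.6423 km
W5: √((0.2618·111.32)² + (0.0385·111.29)²) = √(849.348022 + 18.358354) = 29.4569 km
W6: √((0.2215·111.32)² + (-0.3090·111.29)²) = √(607.986388 + 1182.576498) = 42.3150 km
W7: √((0.3266·111.32)² + (0.2245·111.29)²) = √(1321.839593 + 624.230487) = 44.1143 km
W8: √((0.0886·111.32)² + (0.0961·111.29)²) = √(97.277822 + 114.382362) = 14.5485 km
W9: √((0.1581·111.32)² + (0.0081·111.29)²) = √(309.749158 + 0.812610) = 17.6228 km
W10: √((-0.0794·111.32)² + (-0.0245·111.29)²) = √(78.124527 + 7.434375) = 9.2498 km
W11: √((-0.1339·111.32)² + (0.0312·111.29)²) = √(222.181323 + 12.056506) = 15.3048 km
W12: √((-0.1595·111.32)² + (-0.1999·111.29)²) = √(315.259201 + 494.923269) = 28.4637 km
W13: √((-0.0288·111.32)² + (-0.3319·111.29)²) = √(10.278539 + 1364.353124) = 37.0760 km
W14: √((0.0064·111.32)² + (0.1533·111.29)²) = √(0.507582 + 291.069429) = 17.0756 km
W15: √((0.2339·111.32)² + (-0.0652·111.29)²) = √(677.964321 + 52.651103) = 27.0299 km
Maximum: W4 at 48.6423 km.

W4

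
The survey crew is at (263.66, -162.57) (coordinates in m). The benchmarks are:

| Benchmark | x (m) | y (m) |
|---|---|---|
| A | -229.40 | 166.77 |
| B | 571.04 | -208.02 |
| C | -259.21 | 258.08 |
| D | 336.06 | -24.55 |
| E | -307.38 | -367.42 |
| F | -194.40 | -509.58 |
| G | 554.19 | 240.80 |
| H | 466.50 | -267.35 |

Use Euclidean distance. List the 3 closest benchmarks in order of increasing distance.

Distances from (263.66, -162.57):
A: √((-493.06)² + (329.34)²) = √(243108.1636 + 108464.8356) = 592.94 m
B: √((307.38)² + (-45.45)²) = √(94482.4644 + 2065.7025) = 310.72 m
C: √((-522.87)² + (420.65)²) = √(273393.0369 + 176946.4225) = 671.07 m
D: √((72.40)² + (138.02)²) = √(5241.7600 + 19049.5204) = 155.86 m
E: √((-571.04)² + (-204.85)²) = √(326086.6816 + 41963.5225) = 606.67 m
F: √((-458.06)² + (-347.01)²) = √(209818.9636 + 120415.9401) = 574.66 m
G: √((290.53)² + (403.37)²) = √(84407.6809 + 162707.3569) = 497.11 m
H: √((202.84)² + (-104.78)²) = √(41144.0656 + 10978.8484) = 228.30 m
Sorted: D (155.86 m) < H (228.30 m) < B (310.72 m) < G (497.11 m) < F (574.66 m) < …

D, H, B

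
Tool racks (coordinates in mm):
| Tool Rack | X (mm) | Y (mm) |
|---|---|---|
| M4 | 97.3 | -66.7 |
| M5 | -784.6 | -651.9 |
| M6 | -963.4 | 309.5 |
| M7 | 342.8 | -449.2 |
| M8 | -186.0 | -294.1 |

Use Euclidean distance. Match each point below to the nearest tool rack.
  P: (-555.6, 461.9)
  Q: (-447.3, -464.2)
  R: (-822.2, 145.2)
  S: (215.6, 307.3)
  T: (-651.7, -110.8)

P→M6; Q→M8; R→M6; S→M4; T→M8

P at (-555.6, 461.9):
  M4: √((652.9)² + (-528.6)²) = √(426278.410 + 279417.960) = 840.1 mm
  M5: √((-229.0)² + (-1113.8)²) = √(52441.000 + 1240550.440) = 1137.1 mm
  M6: √((-407.8)² + (-152.4)²) = √(166300.840 + 23225.760) = 435.3 mm
  M7: √((898.4)² + (-911.1)²) = √(807122.560 + 830103.210) = 1279.5 mm
  M8: √((369.6)² + (-756.0)²) = √(136604.160 + 571536.000) = 841.5 mm
  → nearest: M6 (435.3 mm)
Q at (-447.3, -464.2):
  M4: √((544.6)² + (397.5)²) = √(296589.160 + 158006.250) = 674.2 mm
  M5: √((-337.3)² + (-187.7)²) = √(113771.290 + 35231.290) = 386.0 mm
  M6: √((-516.1)² + (773.7)²) = √(266359.210 + 598611.690) = 930.0 mm
  M7: √((790.1)² + (15.0)²) = √(624258.010 + 225.000) = 790.2 mm
  M8: √((261.3)² + (170.1)²) = √(68277.690 + 28934.010) = 311.8 mm
  → nearest: M8 (311.8 mm)
R at (-822.2, 145.2):
  M4: √((919.5)² + (-211.9)²) = √(845480.250 + 44901.610) = 943.6 mm
  M5: √((37.6)² + (-797.1)²) = √(1413.760 + 635368.410) = 798.0 mm
  M6: √((-141.2)² + (164.3)²) = √(19937.440 + 26994.490) = 216.6 mm
  M7: √((1165.0)² + (-594.4)²) = √(1357225.000 + 353311.360) = 1307.9 mm
  M8: √((636.2)² + (-439.3)²) = √(404750.440 + 192984.490) = 773.1 mm
  → nearest: M6 (216.6 mm)
S at (215.6, 307.3):
  M4: √((-118.3)² + (-374.0)²) = √(13994.890 + 139876.000) = 392.3 mm
  M5: √((-1000.2)² + (-959.2)²) = √(1000400.040 + 920064.640) = 1385.8 mm
  M6: √((-1179.0)² + (2.2)²) = √(1390041.000 + 4.840) = 1179.0 mm
  M7: √((127.2)² + (-756.5)²) = √(16179.840 + 572292.250) = 767.1 mm
  M8: √((-401.6)² + (-601.4)²) = √(161282.560 + 361681.960) = 723.2 mm
  → nearest: M4 (392.3 mm)
T at (-651.7, -110.8):
  M4: √((749.0)² + (44.1)²) = √(561001.000 + 1944.810) = 750.3 mm
  M5: √((-132.9)² + (-541.1)²) = √(17662.410 + 292789.210) = 557.2 mm
  M6: √((-311.7)² + (420.3)²) = √(97156.890 + 176652.090) = 523.3 mm
  M7: √((994.5)² + (-338.4)²) = √(989030.250 + 114514.560) = 1050.5 mm
  M8: √((465.7)² + (-183.3)²) = √(216876.490 + 33598.890) = 500.5 mm
  → nearest: M8 (500.5 mm)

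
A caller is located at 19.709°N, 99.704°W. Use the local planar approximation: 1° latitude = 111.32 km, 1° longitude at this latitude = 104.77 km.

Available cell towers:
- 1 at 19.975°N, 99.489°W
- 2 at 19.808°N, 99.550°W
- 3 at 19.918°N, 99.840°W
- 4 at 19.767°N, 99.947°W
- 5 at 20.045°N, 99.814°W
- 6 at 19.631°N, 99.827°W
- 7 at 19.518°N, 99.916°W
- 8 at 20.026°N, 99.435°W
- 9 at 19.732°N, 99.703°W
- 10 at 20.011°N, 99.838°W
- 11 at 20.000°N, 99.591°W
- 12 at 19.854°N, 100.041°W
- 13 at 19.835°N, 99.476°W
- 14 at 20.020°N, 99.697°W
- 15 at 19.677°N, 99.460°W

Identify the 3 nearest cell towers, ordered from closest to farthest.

Distances from 19.709°N, 99.704°W:
1: √((0.266·111.32)² + (0.215·104.77)²) = √(876.81843 + 507.40040) = 37.205 km
2: √((0.099·111.32)² + (0.154·104.77)²) = √(121.45539 + 260.32467) = 19.539 km
3: √((0.209·111.32)² + (-0.136·104.77)²) = √(541.30117 + 203.02602) = 27.282 km
4: √((0.058·111.32)² + (-0.243·104.77)²) = √(41.68717 + 648.16628) = 26.265 km
5: √((0.336·111.32)² + (-0.110·104.77)²) = √(1399.02331 + 132.81871) = 39.139 km
6: √((-0.078·111.32)² + (-0.123·104.77)²) = √(75.39379 + 166.06729) = 15.539 km
7: √((-0.191·111.32)² + (-0.212·104.77)²) = √(452.07775 + 493.33918) = 30.748 km
8: √((0.317·111.32)² + (0.269·104.77)²) = √(1245.27400 + 794.28882) = 45.162 km
9: √((0.023·111.32)² + (0.001·104.77)²) = √(6.55544 + 0.01098) = 2.563 km
10: √((0.302·111.32)² + (-0.134·104.77)²) = √(1130.21296 + 197.09858) = 36.432 km
11: √((0.291·111.32)² + (0.113·104.77)²) = √(1049.37901 + 140.16216) = 34.490 km
12: √((0.145·111.32)² + (-0.337·104.77)²) = √(260.54479 + 1246.61885) = 38.822 km
13: √((0.126·111.32)² + (0.228·104.77)²) = √(196.73765 + 570.61552) = 27.701 km
14: √((0.311·111.32)² + (0.007·104.77)²) = √(1198.58041 + 0.53786) = 34.628 km
15: √((-0.032·111.32)² + (0.244·104.77)²) = √(12.68955 + 653.51196) = 25.811 km
Sorted: 9 (2.563 km) < 6 (15.539 km) < 2 (19.539 km) < 15 (25.811 km) < 4 (26.265 km) < …

9, 6, 2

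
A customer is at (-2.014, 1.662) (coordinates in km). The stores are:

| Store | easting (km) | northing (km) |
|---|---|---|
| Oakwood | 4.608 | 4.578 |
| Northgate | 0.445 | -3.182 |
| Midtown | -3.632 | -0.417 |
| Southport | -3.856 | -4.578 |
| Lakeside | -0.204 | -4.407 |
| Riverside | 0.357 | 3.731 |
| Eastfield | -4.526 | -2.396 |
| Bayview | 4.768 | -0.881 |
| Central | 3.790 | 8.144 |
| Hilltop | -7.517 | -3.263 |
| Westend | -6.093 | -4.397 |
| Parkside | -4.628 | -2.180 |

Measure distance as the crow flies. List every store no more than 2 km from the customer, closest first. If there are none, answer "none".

Distances from (-2.014, 1.662):
Oakwood: 7.236 km
Northgate: 5.432 km
Midtown: 2.634 km
Southport: 6.506 km
Lakeside: 6.333 km
Riverside: 3.147 km
Eastfield: 4.773 km
Bayview: 7.243 km
Central: 8.701 km
Hilltop: 7.385 km
Westend: 7.304 km
Parkside: 4.647 km
Threshold 2 km: none within range.

none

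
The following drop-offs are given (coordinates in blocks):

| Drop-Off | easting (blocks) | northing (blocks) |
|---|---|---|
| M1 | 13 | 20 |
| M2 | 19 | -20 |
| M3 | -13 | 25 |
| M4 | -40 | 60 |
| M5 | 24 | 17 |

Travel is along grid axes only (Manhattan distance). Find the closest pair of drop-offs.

M1 and M5

Pairwise distances:
M1–M2: 46 blocks
M1–M3: 31 blocks
M1–M4: 93 blocks
M1–M5: 14 blocks
M2–M3: 77 blocks
M2–M4: 139 blocks
M2–M5: 42 blocks
M3–M4: 62 blocks
M3–M5: 45 blocks
M4–M5: 107 blocks
Closest pair: M1–M5 at 14 blocks.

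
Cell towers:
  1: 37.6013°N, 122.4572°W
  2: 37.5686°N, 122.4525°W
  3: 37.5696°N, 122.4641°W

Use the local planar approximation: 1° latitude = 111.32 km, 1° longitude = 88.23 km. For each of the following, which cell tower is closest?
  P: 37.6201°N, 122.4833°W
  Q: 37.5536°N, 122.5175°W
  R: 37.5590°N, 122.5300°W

P→1; Q→3; R→3

P at 37.6201°N, 122.4833°W:
  1: 3.1117 km
  2: 6.3444 km
  3: 5.8714 km
  → nearest: 1 (3.1117 km)
Q at 37.5536°N, 122.5175°W:
  1: 7.5167 km
  2: 5.9731 km
  3: 5.0369 km
  → nearest: 3 (5.0369 km)
R at 37.5590°N, 122.5300°W:
  1: 7.9643 km
  2: 6.9208 km
  3: 5.9329 km
  → nearest: 3 (5.9329 km)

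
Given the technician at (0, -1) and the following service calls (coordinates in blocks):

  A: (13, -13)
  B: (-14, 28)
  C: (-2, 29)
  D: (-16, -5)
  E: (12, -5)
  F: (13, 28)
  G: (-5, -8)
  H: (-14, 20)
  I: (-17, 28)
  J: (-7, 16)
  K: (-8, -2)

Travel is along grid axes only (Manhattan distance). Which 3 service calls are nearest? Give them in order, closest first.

K, G, E

Distances from (0, -1):
A: |13| + |-12| = 13 + 12 = 25 blocks
B: |-14| + |29| = 14 + 29 = 43 blocks
C: |-2| + |30| = 2 + 30 = 32 blocks
D: |-16| + |-4| = 16 + 4 = 20 blocks
E: |12| + |-4| = 12 + 4 = 16 blocks
F: |13| + |29| = 13 + 29 = 42 blocks
G: |-5| + |-7| = 5 + 7 = 12 blocks
H: |-14| + |21| = 14 + 21 = 35 blocks
I: |-17| + |29| = 17 + 29 = 46 blocks
J: |-7| + |17| = 7 + 17 = 24 blocks
K: |-8| + |-1| = 8 + 1 = 9 blocks
Sorted: K (9 blocks) < G (12 blocks) < E (16 blocks) < D (20 blocks) < J (24 blocks) < …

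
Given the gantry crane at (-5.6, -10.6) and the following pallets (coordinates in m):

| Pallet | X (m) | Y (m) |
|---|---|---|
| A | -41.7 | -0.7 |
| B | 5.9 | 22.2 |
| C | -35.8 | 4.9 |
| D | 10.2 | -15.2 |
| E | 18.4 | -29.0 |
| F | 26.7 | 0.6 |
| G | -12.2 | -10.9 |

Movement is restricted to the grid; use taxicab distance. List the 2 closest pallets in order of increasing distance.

Distances from (-5.6, -10.6):
A: 46.0 m
B: 44.3 m
C: 45.7 m
D: 20.4 m
E: 42.4 m
F: 43.5 m
G: 6.9 m
Sorted: G (6.9 m) < D (20.4 m) < E (42.4 m) < F (43.5 m) < …

G, D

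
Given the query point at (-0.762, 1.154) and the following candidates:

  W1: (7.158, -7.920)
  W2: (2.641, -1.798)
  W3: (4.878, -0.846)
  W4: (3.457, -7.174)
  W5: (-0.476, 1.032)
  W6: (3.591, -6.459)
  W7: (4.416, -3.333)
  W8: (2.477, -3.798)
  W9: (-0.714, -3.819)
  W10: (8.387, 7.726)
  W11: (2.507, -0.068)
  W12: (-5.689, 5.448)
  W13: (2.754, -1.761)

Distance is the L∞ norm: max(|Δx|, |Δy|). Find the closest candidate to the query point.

W5

Distances from (-0.762, 1.154):
W1: max(|7.920|, |-9.074|) = 9.074
W2: max(|3.403|, |-2.952|) = 3.403
W3: max(|5.640|, |-2.000|) = 5.640
W4: max(|4.219|, |-8.328|) = 8.328
W5: max(|0.286|, |-0.122|) = 0.286
W6: max(|4.353|, |-7.613|) = 7.613
W7: max(|5.178|, |-4.487|) = 5.178
W8: max(|3.239|, |-4.952|) = 4.952
W9: max(|0.048|, |-4.973|) = 4.973
W10: max(|9.149|, |6.572|) = 9.149
W11: max(|3.269|, |-1.222|) = 3.269
W12: max(|-4.927|, |4.294|) = 4.927
W13: max(|3.516|, |-2.915|) = 3.516
Minimum: W5 at 0.286.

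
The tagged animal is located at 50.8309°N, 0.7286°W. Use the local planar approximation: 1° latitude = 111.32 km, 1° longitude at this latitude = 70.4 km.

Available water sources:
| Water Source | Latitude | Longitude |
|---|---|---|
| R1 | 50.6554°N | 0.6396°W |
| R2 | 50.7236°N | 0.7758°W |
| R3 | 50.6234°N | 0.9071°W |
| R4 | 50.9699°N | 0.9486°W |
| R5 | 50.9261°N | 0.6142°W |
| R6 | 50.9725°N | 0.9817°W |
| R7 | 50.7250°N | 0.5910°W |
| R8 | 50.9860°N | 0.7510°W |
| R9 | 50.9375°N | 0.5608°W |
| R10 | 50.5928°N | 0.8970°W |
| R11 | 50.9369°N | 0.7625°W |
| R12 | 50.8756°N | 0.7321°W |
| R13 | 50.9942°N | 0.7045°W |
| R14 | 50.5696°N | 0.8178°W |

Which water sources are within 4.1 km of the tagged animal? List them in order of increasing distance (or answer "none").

Distances from 50.8309°N, 0.7286°W:
R1: √((-0.1755·111.32)² + (0.0890·70.4)²) = √(381.681084 + 39.257743) = 20.5168 km
R2: √((-0.1073·111.32)² + (-0.0472·70.4)²) = √(142.674329 + 11.041531) = 12.3982 km
R3: √((-0.2075·111.32)² + (-0.1785·70.4)²) = √(533.559181 + 157.914409) = 26.2959 km
R4: √((0.1390·111.32)² + (-0.2200·70.4)²) = √(239.428583 + 239.878144) = 21.8931 km
R5: √((0.0952·111.32)² + (0.1144·70.4)²) = √(112.310482 + 64.863050) = 13.3107 km
R6: √((0.1416·111.32)² + (-0.2531·70.4)²) = √(248.469395 + 317.489677) = 23.7899 km
R7: √((-0.1059·111.32)² + (0.1376·70.4)²) = √(138.975523 + 93.838744) = 15.2583 km
R8: √((0.1551·111.32)² + (-0.0224·70.4)²) = √(298.105501 + 2.486803) = 17.3376 km
R9: √((0.1066·111.32)² + (0.1678·70.4)²) = √(140.818854 + 139.549804) = 16.7442 km
R10: √((-0.2381·111.32)² + (-0.1684·70.4)²) = √(702.530504 + 140.549561) = 29.0358 km
R11: √((0.1060·111.32)² + (-0.0339·70.4)²) = √(139.238112 + 5.695669) = 12.0388 km
R12: √((0.0447·111.32)² + (-0.0035·70.4)²) = √(24.760616 + 0.060713) = 4.9821 km
R13: √((0.1633·111.32)² + (0.0241·70.4)²) = √(330.459898 + 2.878587) = 18.2576 km
R14: √((-0.2613·111.32)² + (-0.0892·70.4)²) = √(846.106857 + 39.434381) = 29.7580 km
Threshold 4.1 km: none within range.

none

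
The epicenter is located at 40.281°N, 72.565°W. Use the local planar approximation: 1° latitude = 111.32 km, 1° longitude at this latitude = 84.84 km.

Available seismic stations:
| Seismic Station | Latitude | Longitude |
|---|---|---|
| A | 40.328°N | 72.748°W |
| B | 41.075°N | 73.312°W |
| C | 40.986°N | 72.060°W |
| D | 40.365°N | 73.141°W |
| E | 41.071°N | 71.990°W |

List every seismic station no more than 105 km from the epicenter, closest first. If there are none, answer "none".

A, D, C, E

Distances from 40.281°N, 72.565°W:
A: √((0.047·111.32)² + (-0.183·84.84)²) = √(27.37424 + 241.04798) = 16.384 km
B: √((0.794·111.32)² + (-0.747·84.84)²) = √(7812.45269 + 4016.45147) = 108.761 km
C: √((0.705·111.32)² + (0.505·84.84)²) = √(6159.20458 + 1835.62547) = 89.414 km
D: √((0.084·111.32)² + (-0.576·84.84)²) = √(87.43896 + 2388.06579) = 49.754 km
E: √((0.790·111.32)² + (0.575·84.84)²) = √(7733.93607 + 2379.78109) = 100.567 km
Threshold 105 km: A (16.384 km), D (49.754 km), C (89.414 km), E (100.567 km) are within range.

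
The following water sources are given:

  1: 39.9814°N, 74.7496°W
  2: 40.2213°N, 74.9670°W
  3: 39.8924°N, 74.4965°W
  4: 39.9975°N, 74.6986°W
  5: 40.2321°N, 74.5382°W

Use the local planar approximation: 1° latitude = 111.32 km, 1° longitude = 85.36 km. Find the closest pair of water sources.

Pairwise distances:
1–2: 32.5202 km
1–3: 23.7680 km
1–4: 4.7079 km
1–5: 33.2337 km
2–3: 54.3461 km
2–4: 33.8463 km
2–5: 36.6221 km
3–4: 20.8444 km
3–5: 37.9826 km
4–5: 29.4872 km
Closest pair: 1–4 at 4.7079 km.

1 and 4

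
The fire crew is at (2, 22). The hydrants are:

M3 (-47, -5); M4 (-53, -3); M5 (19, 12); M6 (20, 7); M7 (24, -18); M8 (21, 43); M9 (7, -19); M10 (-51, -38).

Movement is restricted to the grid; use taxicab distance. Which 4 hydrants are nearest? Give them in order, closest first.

Distances from (2, 22):
M3: |-49| + |-27| = 49 + 27 = 76
M4: |-55| + |-25| = 55 + 25 = 80
M5: |17| + |-10| = 17 + 10 = 27
M6: |18| + |-15| = 18 + 15 = 33
M7: |22| + |-40| = 22 + 40 = 62
M8: |19| + |21| = 19 + 21 = 40
M9: |5| + |-41| = 5 + 41 = 46
M10: |-53| + |-60| = 53 + 60 = 113
Sorted: M5 (27) < M6 (33) < M8 (40) < M9 (46) < M7 (62) < M3 (76) < …

M5, M6, M8, M9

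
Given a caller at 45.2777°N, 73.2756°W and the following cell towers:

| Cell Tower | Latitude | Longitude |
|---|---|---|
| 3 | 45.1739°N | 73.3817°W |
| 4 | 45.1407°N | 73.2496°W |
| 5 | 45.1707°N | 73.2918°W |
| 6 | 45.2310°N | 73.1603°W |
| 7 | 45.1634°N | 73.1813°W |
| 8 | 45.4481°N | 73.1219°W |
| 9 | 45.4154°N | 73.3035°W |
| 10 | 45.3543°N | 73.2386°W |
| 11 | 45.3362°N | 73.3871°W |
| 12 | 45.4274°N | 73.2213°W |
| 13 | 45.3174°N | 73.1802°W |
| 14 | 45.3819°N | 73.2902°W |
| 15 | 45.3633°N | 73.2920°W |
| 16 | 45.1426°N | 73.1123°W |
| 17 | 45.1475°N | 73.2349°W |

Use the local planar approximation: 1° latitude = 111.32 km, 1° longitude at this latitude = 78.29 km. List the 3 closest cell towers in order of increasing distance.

Distances from 45.2777°N, 73.2756°W:
3: 14.2309 km
4: 15.3861 km
5: 11.9786 km
6: 10.4168 km
7: 14.7106 km
8: 22.4637 km
9: 15.4836 km
10: 9.0057 km
11: 10.8908 km
12: 17.1983 km
13: 8.6784 km
14: 11.6557 km
15: 9.6151 km
16: 19.7391 km
17: 14.8400 km
Sorted: 13 (8.6784 km) < 10 (9.0057 km) < 15 (9.6151 km) < 6 (10.4168 km) < 11 (10.8908 km) < …

13, 10, 15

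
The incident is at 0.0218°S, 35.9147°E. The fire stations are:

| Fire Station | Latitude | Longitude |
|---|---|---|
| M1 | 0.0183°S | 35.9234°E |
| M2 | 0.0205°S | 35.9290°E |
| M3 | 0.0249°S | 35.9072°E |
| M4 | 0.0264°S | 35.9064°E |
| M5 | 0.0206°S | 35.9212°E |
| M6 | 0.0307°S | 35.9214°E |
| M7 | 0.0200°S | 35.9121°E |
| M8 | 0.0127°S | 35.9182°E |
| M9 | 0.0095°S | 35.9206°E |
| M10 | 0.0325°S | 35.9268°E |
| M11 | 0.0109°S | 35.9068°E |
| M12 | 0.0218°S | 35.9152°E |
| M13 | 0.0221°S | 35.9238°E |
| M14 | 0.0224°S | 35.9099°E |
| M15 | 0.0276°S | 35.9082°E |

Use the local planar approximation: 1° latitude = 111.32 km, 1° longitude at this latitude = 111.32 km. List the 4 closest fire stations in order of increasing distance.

Distances from 0.0218°S, 35.9147°E:
M1: √((0.0035·111.32)² + (0.0087·111.32)²) = √(0.151804 + 0.937961) = 1.0439 km
M2: √((0.0013·111.32)² + (0.0143·111.32)²) = √(0.020943 + 2.534069) = 1.5984 km
M3: √((-0.0031·111.32)² + (-0.0075·111.32)²) = √(0.119088 + 0.697058) = 0.9034 km
M4: √((-0.0046·111.32)² + (-0.0083·111.32)²) = √(0.262218 + 0.853695) = 1.0564 km
M5: √((0.0012·111.32)² + (0.0065·111.32)²) = √(0.017845 + 0.523568) = 0.7358 km
M6: √((-0.0089·111.32)² + (0.0067·111.32)²) = √(0.981582 + 0.556283) = 1.2401 km
M7: √((0.0018·111.32)² + (-0.0026·111.32)²) = √(0.040151 + 0.083771) = 0.3520 km
M8: √((0.0091·111.32)² + (0.0035·111.32)²) = √(1.026193 + 0.151804) = 1.0854 km
M9: √((0.0123·111.32)² + (0.0059·111.32)²) = √(1.874807 + 0.431370) = 1.5186 km
M10: √((-0.0107·111.32)² + (0.0121·111.32)²) = √(1.418776 + 1.814334) = 1.7981 km
M11: √((0.0109·111.32)² + (-0.0079·111.32)²) = √(1.472310 + 0.773394) = 1.4986 km
M12: √((0.0000·111.32)² + (0.0005·111.32)²) = √(0.000000 + 0.003098) = 0.0557 km
M13: √((-0.0003·111.32)² + (0.0091·111.32)²) = √(0.001115 + 1.026193) = 1.0136 km
M14: √((-0.0006·111.32)² + (-0.0048·111.32)²) = √(0.004461 + 0.285515) = 0.5385 km
M15: √((-0.0058·111.32)² + (-0.0065·111.32)²) = √(0.416872 + 0.523568) = 0.9698 km
Sorted: M12 (0.0557 km) < M7 (0.3520 km) < M14 (0.5385 km) < M5 (0.7358 km) < M3 (0.9034 km) < M15 (0.9698 km) < …

M12, M7, M14, M5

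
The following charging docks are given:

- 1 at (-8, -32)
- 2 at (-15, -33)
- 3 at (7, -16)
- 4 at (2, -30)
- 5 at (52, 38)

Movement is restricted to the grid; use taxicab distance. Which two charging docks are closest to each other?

Pairwise distances:
1–2: 8
1–3: 31
1–4: 12
1–5: 130
2–3: 39
2–4: 20
2–5: 138
3–4: 19
3–5: 99
4–5: 118
Closest pair: 1–2 at 8.

1 and 2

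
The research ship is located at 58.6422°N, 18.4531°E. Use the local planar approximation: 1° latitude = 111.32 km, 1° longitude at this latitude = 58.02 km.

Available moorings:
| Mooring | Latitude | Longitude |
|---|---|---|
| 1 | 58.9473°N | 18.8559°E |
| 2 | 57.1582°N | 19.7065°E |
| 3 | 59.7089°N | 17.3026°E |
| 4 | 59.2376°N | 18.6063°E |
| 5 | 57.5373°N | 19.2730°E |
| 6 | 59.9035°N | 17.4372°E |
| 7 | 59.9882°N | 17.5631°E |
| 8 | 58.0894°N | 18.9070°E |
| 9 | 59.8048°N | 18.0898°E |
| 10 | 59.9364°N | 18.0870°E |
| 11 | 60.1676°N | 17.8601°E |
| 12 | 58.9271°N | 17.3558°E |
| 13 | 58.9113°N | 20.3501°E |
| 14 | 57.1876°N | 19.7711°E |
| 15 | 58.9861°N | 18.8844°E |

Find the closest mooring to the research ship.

Distances from 58.6422°N, 18.4531°E:
1: 41.2276 km
2: 180.4971 km
3: 136.2212 km
4: 66.8733 km
5: 131.8762 km
6: 152.2780 km
7: 158.4850 km
8: 66.9361 km
9: 131.1259 km
10: 145.6278 km
11: 173.2581 km
12: 71.1275 km
13: 114.0677 km
14: 179.0748 km
15: 45.7360 km
Minimum: 1 at 41.2276 km.

1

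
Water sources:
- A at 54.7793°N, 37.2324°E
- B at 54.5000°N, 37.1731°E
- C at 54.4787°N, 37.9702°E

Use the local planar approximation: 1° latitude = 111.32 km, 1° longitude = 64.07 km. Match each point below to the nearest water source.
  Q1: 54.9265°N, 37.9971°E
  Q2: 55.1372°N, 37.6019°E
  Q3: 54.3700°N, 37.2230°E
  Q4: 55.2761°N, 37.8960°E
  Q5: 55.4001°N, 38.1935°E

Q1→C; Q2→A; Q3→B; Q4→A; Q5→A

Q1 at 54.9265°N, 37.9971°E:
  A: √((-0.1472·111.32)² + (-0.7647·64.07)²) = √(268.510959 + 2400.444274) = 51.6619 km
  B: √((-0.4265·111.32)² + (-0.8240·64.07)²) = √(2254.158585 + 2787.172648) = 71.0023 km
  C: √((-0.4478·111.32)² + (-0.0269·64.07)²) = √(2484.932372 + 2.970394) = 49.8789 km
  → nearest: C (49.8789 km)
Q2 at 55.1372°N, 37.6019°E:
  A: √((-0.3579·111.32)² + (-0.3695·64.07)²) = √(1587.339385 + 560.451884) = 46.3443 km
  B: √((-0.6372·111.32)² + (-0.4288·64.07)²) = √(5031.505243 + 754.777597) = 76.0676 km
  C: √((-0.6585·111.32)² + (0.3683·64.07)²) = √(5373.508670 + 556.817512) = 77.0086 km
  → nearest: A (46.3443 km)
Q3 at 54.3700°N, 37.2230°E:
  A: √((0.4093·111.32)² + (0.0094·64.07)²) = √(2076.012120 + 0.362715) = 45.5673 km
  B: √((0.1300·111.32)² + (-0.0499·64.07)²) = √(209.427207 + 10.221404) = 14.8205 km
  C: √((0.1087·111.32)² + (0.7472·64.07)²) = √(146.421713 + 2291.834087) = 49.3787 km
  → nearest: B (14.8205 km)
Q4 at 55.2761°N, 37.8960°E:
  A: √((-0.4968·111.32)² + (-0.6636·64.07)²) = √(3058.507640 + 1807.682704) = 69.7581 km
  B: √((-0.7761·111.32)² + (-0.7229·64.07)²) = √(7464.174126 + 2145.190660) = 98.0274 km
  C: √((-0.7974·111.32)² + (0.0742·64.07)²) = √(7879.503594 + 22.600459) = 88.8938 km
  → nearest: A (69.7581 km)
Q5 at 55.4001°N, 38.1935°E:
  A: √((-0.6208·111.32)² + (-0.9611·64.07)²) = √(4775.840475 + 3791.810305) = 92.5616 km
  B: √((-0.9001·111.32)² + (-1.0204·64.07)²) = √(10039.866054 + 4274.155790) = 119.6412 km
  C: √((-0.9214·111.32)² + (-0.2233·64.07)²) = √(10520.655775 + 204.685413) = 103.5632 km
  → nearest: A (92.5616 km)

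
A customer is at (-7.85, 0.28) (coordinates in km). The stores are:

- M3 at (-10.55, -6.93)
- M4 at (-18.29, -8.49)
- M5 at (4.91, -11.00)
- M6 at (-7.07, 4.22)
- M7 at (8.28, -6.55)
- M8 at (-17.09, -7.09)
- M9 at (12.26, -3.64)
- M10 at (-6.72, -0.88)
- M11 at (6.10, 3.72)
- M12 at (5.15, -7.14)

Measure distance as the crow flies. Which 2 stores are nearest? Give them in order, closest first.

Distances from (-7.85, 0.28):
M3: 7.70 km
M4: 13.63 km
M5: 17.03 km
M6: 4.02 km
M7: 17.52 km
M8: 11.82 km
M9: 20.49 km
M10: 1.62 km
M11: 14.37 km
M12: 14.97 km
Sorted: M10 (1.62 km) < M6 (4.02 km) < M3 (7.70 km) < M8 (11.82 km) < …

M10, M6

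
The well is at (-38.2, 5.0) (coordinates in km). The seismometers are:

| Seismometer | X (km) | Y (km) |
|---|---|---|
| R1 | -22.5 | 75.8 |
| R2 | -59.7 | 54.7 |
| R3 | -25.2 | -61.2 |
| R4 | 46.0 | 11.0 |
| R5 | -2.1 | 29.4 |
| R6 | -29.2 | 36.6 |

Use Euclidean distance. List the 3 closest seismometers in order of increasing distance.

R6, R5, R2

Distances from (-38.2, 5.0):
R1: 72.5 km
R2: 54.2 km
R3: 67.5 km
R4: 84.4 km
R5: 43.6 km
R6: 32.9 km
Sorted: R6 (32.9 km) < R5 (43.6 km) < R2 (54.2 km) < R3 (67.5 km) < R1 (72.5 km) < …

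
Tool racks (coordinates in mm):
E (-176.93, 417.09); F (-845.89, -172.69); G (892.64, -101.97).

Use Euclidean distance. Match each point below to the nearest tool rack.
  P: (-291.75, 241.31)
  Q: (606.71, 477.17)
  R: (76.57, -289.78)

P→E; Q→G; R→E

P at (-291.75, 241.31):
  E: √((114.82)² + (175.78)²) = √(13183.6324 + 30898.6084) = 209.96 mm
  F: √((-554.14)² + (-414.00)²) = √(307071.1396 + 171396.0000) = 691.71 mm
  G: √((1184.39)² + (-343.28)²) = √(1402779.6721 + 117841.1584) = 1233.13 mm
  → nearest: E (209.96 mm)
Q at (606.71, 477.17):
  E: √((-783.64)² + (-60.08)²) = √(614091.6496 + 3609.6064) = 785.94 mm
  F: √((-1452.60)² + (-649.86)²) = √(2110046.7600 + 422318.0196) = 1591.34 mm
  G: √((285.93)² + (-579.14)²) = √(81755.9649 + 335403.1396) = 645.88 mm
  → nearest: G (645.88 mm)
R at (76.57, -289.78):
  E: √((-253.50)² + (706.87)²) = √(64262.2500 + 499665.1969) = 750.95 mm
  F: √((-922.46)² + (117.09)²) = √(850932.4516 + 13710.0681) = 929.86 mm
  G: √((816.07)² + (187.81)²) = √(665970.2449 + 35272.5961) = 837.40 mm
  → nearest: E (750.95 mm)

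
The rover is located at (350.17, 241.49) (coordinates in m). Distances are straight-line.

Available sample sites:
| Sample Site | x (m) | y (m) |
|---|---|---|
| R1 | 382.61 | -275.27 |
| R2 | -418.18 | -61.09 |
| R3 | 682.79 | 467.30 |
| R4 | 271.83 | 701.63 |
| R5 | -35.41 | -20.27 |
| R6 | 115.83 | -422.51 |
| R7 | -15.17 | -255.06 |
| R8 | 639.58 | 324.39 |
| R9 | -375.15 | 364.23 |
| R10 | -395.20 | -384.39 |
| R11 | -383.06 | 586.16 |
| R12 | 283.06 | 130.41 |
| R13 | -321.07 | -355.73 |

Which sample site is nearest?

R12

Distances from (350.17, 241.49):
R1: 517.78 m
R2: 825.78 m
R3: 402.03 m
R4: 466.76 m
R5: 466.04 m
R6: 704.14 m
R7: 616.47 m
R8: 301.05 m
R9: 735.63 m
R10: 973.29 m
R11: 810.20 m
R12: 129.78 m
R13: 898.46 m
Minimum: R12 at 129.78 m.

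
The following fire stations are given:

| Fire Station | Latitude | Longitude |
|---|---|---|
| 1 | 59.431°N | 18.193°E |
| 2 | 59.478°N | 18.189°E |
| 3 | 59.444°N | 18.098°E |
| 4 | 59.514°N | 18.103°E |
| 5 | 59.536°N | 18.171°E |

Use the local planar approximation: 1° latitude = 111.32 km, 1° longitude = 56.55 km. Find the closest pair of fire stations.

Pairwise distances:
1–2: 5.237 km
1–3: 5.564 km
1–4: 10.549 km
1–5: 11.755 km
2–3: 6.388 km
2–4: 6.302 km
2–5: 6.536 km
3–4: 7.798 km
3–5: 11.042 km
4–5: 4.559 km
Closest pair: 4–5 at 4.559 km.

4 and 5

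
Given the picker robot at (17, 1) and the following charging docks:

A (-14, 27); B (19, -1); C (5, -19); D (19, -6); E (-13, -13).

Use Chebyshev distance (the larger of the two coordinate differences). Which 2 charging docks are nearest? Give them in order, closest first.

Distances from (17, 1):
A: max(|-31|, |26|) = 31
B: max(|2|, |-2|) = 2
C: max(|-12|, |-20|) = 20
D: max(|2|, |-7|) = 7
E: max(|-30|, |-14|) = 30
Sorted: B (2) < D (7) < C (20) < E (30) < …

B, D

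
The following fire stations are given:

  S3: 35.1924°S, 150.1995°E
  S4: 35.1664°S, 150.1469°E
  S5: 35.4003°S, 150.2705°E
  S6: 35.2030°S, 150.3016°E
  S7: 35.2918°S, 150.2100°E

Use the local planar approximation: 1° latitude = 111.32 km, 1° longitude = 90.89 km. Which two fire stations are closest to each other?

Pairwise distances:
S3–S4: 5.5887 km
S3–S6: 9.3546 km
S3–S7: 11.1063 km
S6–S7: 12.9241 km
S5–S7: 13.2710 km
S4–S6: 14.6391 km
S4–S7: 15.0917 km
S5–S6: 22.1446 km
S3–S5: 24.0263 km
S4–S5: 28.3578 km
Closest pair: S3–S4 at 5.5887 km.

S3 and S4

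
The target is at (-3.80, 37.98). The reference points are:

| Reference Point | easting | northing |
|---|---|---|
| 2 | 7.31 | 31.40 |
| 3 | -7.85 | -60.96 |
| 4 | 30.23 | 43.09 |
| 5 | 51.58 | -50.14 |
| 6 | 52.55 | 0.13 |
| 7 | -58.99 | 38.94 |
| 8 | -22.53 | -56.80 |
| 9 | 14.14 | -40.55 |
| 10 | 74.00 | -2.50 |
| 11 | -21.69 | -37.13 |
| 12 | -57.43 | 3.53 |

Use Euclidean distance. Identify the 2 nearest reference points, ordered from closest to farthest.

Distances from (-3.80, 37.98):
2: √((11.11)² + (-6.58)²) = √(123.4321 + 43.2964) = 12.91
3: √((-4.05)² + (-98.94)²) = √(16.4025 + 9789.1236) = 99.02
4: √((34.03)² + (5.11)²) = √(1158.0409 + 26.1121) = 34.41
5: √((55.38)² + (-88.12)²) = √(3066.9444 + 7765.1344) = 104.08
6: √((56.35)² + (-37.85)²) = √(3175.3225 + 1432.6225) = 67.88
7: √((-55.19)² + (0.96)²) = √(3045.9361 + 0.9216) = 55.20
8: √((-18.73)² + (-94.78)²) = √(350.8129 + 8983.2484) = 96.61
9: √((17.94)² + (-78.53)²) = √(321.8436 + 6166.9609) = 80.55
10: √((77.80)² + (-40.48)²) = √(6052.8400 + 1638.6304) = 87.70
11: √((-17.89)² + (-75.11)²) = √(320.0521 + 5641.5121) = 77.21
12: √((-53.63)² + (-34.45)²) = √(2876.1769 + 1186.8025) = 63.74
Sorted: 2 (12.91) < 4 (34.41) < 7 (55.20) < 12 (63.74) < …

2, 4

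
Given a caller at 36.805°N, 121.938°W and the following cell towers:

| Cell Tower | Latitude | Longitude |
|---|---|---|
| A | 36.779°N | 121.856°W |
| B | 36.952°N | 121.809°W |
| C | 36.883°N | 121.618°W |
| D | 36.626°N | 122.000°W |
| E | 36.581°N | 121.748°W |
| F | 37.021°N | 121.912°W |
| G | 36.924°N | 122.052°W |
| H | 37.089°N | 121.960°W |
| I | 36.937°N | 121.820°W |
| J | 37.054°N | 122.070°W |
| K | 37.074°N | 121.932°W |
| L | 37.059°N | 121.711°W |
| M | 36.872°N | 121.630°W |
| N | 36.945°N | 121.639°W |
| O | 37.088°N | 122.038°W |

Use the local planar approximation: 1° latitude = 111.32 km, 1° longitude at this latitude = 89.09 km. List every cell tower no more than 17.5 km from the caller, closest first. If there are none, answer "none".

Distances from 36.805°N, 121.938°W:
A: √((-0.026·111.32)² + (0.082·89.09)²) = √(8.37709 + 53.36858) = 7.858 km
B: √((0.147·111.32)² + (0.129·89.09)²) = √(267.78181 + 132.08008) = 19.997 km
C: √((0.078·111.32)² + (0.320·89.09)²) = √(75.39379 + 812.75168) = 29.802 km
D: √((-0.179·111.32)² + (-0.062·89.09)²) = √(397.05663 + 30.50994) = 20.678 km
E: √((-0.224·111.32)² + (0.190·89.09)²) = √(621.78814 + 286.52671) = 30.138 km
F: √((0.216·111.32)² + (0.026·89.09)²) = √(578.16780 + 5.36543) = 24.156 km
G: √((0.119·111.32)² + (-0.114·89.09)²) = √(175.48513 + 103.14962) = 16.692 km
H: √((0.284·111.32)² + (-0.022·89.09)²) = √(999.50064 + 3.84152) = 31.676 km
I: √((0.132·111.32)² + (0.118·89.09)²) = √(215.92069 + 110.51518) = 18.068 km
J: √((0.249·111.32)² + (-0.132·89.09)²) = √(768.32522 + 138.29478) = 30.110 km
K: √((0.269·111.32)² + (0.006·89.09)²) = √(896.70782 + 0.28573) = 29.950 km
L: √((0.254·111.32)² + (0.227·89.09)²) = √(799.49146 + 408.98712) = 34.763 km
M: √((0.067·111.32)² + (0.308·89.09)²) = √(55.62833 + 752.93823) = 28.435 km
N: √((0.140·111.32)² + (0.299·89.09)²) = √(242.88599 + 709.57825) = 30.862 km
O: √((0.283·111.32)² + (-0.100·89.09)²) = √(992.47429 + 79.37028) = 32.739 km
Threshold 17.5 km: A (7.858 km), G (16.692 km) are within range.

A, G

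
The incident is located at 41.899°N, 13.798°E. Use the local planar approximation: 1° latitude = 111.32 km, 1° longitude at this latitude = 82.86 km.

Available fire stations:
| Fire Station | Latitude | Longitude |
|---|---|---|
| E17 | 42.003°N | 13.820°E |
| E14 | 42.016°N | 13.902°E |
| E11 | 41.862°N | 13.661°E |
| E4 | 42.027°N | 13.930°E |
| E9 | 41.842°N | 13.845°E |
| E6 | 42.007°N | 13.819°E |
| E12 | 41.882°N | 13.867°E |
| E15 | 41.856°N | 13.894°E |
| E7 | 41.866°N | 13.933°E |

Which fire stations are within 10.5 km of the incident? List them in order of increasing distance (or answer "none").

Distances from 41.899°N, 13.798°E:
E17: 11.720 km
E14: 15.617 km
E11: 12.076 km
E4: 17.963 km
E9: 7.445 km
E6: 12.148 km
E12: 6.022 km
E15: 9.284 km
E7: 11.774 km
Threshold 10.5 km: E12 (6.022 km), E9 (7.445 km), E15 (9.284 km) are within range.

E12, E9, E15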